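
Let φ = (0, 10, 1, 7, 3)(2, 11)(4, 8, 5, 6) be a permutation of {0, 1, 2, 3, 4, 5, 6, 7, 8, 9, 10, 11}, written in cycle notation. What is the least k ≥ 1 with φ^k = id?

The disjoint cycles have lengths 5, 4, 2, 1.
The order is lcm(5, 4, 2) = 20.

20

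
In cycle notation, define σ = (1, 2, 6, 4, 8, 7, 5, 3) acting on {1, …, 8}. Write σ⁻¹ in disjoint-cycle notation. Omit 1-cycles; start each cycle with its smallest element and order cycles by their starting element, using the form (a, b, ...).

(1, 3, 5, 7, 8, 4, 6, 2)

If σ sends a → b within a cycle, σ⁻¹ sends b → a; equivalently, reverse each cycle.
Reversing each cycle of σ and rotating so the smallest element leads gives (1, 3, 5, 7, 8, 4, 6, 2).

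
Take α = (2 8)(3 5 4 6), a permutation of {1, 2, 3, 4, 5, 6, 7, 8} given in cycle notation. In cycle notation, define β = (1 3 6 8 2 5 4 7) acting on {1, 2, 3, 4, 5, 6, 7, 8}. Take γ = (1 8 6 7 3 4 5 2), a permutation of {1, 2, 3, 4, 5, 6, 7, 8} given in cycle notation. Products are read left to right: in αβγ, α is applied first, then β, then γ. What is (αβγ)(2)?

Chase 2: α(2) = 8; β(8) = 2; γ(2) = 1. Hence (αβγ)(2) = 1.

1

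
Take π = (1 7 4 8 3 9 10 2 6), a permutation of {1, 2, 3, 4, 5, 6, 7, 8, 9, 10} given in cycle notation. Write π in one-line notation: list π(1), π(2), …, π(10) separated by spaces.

Image by image: 1↦7, 2↦6, 3↦9, 4↦8, 5↦5, 6↦1, 7↦4, 8↦3, 9↦10, 10↦2.
Listing these in domain order gives 7 6 9 8 5 1 4 3 10 2.

7 6 9 8 5 1 4 3 10 2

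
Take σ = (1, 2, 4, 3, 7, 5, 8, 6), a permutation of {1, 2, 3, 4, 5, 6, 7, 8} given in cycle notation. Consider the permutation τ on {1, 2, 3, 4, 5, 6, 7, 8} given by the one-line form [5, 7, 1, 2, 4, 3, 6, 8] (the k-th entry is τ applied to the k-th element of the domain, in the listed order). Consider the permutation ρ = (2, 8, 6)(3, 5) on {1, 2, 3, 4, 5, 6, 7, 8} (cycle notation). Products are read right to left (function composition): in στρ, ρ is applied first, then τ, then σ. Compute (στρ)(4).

Chase 4: ρ(4) = 4; τ(4) = 2; σ(2) = 4. Hence (στρ)(4) = 4.

4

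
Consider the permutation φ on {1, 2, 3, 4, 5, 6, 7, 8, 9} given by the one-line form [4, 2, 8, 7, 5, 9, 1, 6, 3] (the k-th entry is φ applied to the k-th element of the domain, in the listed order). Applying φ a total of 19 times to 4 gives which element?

7

Tracing 4 → 7 → … returns to 4 after 3 steps, so 4 lies in a 3-cycle (1 4 7).
Since the cycle has length 3, φ^19 acts on it the same as φ^1 (19 mod 3 = 1).
Stepping 1 place around the cycle: 4 → 7.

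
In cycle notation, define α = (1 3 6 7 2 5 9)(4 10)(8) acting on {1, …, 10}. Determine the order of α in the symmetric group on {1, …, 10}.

14

The cycle type of α is (7, 2, 1).
The order of α is the least common multiple of its cycle lengths: lcm(7, 2) = 14.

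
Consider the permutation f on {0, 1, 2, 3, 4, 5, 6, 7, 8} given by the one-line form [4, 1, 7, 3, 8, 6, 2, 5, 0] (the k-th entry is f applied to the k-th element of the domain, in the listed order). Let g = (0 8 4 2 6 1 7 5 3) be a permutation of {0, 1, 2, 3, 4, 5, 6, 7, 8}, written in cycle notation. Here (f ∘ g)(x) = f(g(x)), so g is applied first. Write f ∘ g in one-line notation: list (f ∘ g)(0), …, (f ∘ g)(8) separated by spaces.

0 5 2 4 7 3 1 6 8

Chase each element through g then f: 0 → 8 → 0; 1 → 7 → 5; 2 → 6 → 2; 3 → 0 → 4; 4 → 2 → 7; 5 → 3 → 3; 6 → 1 → 1; 7 → 5 → 6; 8 → 4 → 8.
Collecting the images, f ∘ g = [0 5 2 4 7 3 1 6 8].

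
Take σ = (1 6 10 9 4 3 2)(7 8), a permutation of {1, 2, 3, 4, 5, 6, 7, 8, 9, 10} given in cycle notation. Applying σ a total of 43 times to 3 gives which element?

3 lies in the 7-cycle (1 6 10 9 4 3 2).
On a 7-cycle, σ^7 is the identity, so σ^43 = σ^1 there (43 ≡ 1 mod 7).
Advancing 1 step from 3: 3 → 2.

2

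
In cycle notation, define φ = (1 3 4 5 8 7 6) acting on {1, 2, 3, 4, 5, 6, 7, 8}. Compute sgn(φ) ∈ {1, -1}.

The cycle lengths are 7, 1.
A cycle is odd iff its length is even; φ has 0 even-length cycles, so sgn(φ) = (−1)^0 and φ is even.

1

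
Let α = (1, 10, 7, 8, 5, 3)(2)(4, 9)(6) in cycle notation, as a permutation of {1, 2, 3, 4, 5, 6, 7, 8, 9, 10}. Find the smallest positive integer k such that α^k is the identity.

The disjoint cycles have lengths 6, 2, 1, 1.
The order is lcm(6, 2) = 6.

6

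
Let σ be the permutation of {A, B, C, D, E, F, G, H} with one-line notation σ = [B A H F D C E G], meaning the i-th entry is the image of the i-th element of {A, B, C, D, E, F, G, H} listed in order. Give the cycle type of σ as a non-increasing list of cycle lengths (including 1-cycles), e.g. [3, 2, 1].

The disjoint cycles are (A, B)(C, H, G, E, D, F), with lengths 6, 2 in non-increasing order.

[6, 2]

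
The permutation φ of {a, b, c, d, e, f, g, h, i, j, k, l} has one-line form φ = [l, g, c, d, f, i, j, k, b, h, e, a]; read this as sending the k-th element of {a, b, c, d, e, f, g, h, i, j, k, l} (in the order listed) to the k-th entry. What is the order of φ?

The disjoint-cycle form of φ has cycle lengths 8, 2, 1, 1.
The order of φ is the least common multiple of its cycle lengths: lcm(8, 2) = 8.

8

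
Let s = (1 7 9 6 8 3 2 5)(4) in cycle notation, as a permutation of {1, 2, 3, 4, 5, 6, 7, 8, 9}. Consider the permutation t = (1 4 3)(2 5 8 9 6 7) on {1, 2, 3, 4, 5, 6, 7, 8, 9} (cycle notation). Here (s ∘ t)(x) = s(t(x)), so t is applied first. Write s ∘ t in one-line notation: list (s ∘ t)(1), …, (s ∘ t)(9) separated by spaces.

4 1 7 2 3 9 5 6 8

Chase each element through t then s: 1 → 4 → 4; 2 → 5 → 1; 3 → 1 → 7; 4 → 3 → 2; 5 → 8 → 3; 6 → 7 → 9; 7 → 2 → 5; 8 → 9 → 6; 9 → 6 → 8.
Collecting the images, s ∘ t = [4 1 7 2 3 9 5 6 8].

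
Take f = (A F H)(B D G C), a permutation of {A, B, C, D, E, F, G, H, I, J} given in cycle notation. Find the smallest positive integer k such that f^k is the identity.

12

The disjoint cycles have lengths 4, 3, 1, 1, 1.
The order is lcm(4, 3) = 12.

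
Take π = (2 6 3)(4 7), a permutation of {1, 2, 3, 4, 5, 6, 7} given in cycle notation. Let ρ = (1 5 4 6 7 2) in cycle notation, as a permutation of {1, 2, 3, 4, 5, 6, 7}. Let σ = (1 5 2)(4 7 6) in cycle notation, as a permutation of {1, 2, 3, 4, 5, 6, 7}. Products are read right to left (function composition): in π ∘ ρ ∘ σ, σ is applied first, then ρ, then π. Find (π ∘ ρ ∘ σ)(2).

5

Chase 2: σ(2) = 1; ρ(1) = 5; π(5) = 5. Hence (π ∘ ρ ∘ σ)(2) = 5.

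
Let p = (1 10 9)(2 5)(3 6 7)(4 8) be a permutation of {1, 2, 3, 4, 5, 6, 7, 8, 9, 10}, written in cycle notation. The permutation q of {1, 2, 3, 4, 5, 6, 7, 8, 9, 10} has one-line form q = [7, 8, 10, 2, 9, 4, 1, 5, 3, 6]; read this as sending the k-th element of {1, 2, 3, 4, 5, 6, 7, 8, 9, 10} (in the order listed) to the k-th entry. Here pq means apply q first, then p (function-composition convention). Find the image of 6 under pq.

8

(pq)(6) = p(q(6)). q(6) = 4, then p(4) = 8. So (pq)(6) = 8.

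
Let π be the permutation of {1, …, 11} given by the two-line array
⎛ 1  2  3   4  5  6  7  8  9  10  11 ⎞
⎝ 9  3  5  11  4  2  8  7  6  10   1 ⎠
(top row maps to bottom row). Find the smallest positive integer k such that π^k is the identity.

8

Writing π as disjoint cycles, the cycle lengths are 8, 2, 1.
The order is lcm(8, 2) = 8.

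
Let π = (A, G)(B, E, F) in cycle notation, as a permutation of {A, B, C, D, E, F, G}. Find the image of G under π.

G appears in (A, G); the next entry (wrapping around) is A.

A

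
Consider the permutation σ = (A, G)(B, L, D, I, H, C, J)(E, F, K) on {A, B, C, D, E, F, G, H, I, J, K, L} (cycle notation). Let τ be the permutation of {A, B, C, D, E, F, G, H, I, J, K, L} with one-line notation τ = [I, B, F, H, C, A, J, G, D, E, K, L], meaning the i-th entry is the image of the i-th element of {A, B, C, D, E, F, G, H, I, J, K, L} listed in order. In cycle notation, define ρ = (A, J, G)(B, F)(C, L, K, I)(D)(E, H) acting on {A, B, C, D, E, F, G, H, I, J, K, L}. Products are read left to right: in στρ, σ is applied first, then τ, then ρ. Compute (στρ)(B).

K

Chase B: σ(B) = L; τ(L) = L; ρ(L) = K. Hence (στρ)(B) = K.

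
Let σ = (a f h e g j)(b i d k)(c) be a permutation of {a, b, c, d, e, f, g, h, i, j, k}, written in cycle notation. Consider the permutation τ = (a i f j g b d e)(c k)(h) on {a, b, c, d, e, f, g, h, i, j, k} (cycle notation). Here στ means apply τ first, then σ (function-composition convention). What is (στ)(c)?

b

First apply τ: τ(c) = k, then σ(k) = b. Thus (στ)(c) = b.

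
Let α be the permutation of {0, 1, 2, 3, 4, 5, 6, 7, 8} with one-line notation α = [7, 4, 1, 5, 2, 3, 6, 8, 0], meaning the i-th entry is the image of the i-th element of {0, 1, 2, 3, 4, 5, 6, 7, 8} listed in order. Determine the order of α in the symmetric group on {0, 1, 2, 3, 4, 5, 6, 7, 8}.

6

The disjoint-cycle form of α has cycle lengths 3, 3, 2, 1.
The order is lcm(3, 3, 2) = 6.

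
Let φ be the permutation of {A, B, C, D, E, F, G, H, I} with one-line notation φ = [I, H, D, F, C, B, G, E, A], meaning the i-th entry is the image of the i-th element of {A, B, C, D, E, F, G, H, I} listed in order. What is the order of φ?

Writing φ as disjoint cycles, the cycle lengths are 6, 2, 1.
Since disjoint cycles commute, ord(φ) = lcm(6, 2) = 6.

6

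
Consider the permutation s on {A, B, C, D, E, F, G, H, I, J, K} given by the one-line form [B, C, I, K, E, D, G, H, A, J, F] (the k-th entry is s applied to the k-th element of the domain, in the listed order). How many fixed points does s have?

4

The fixed points (elements with s(x) = x) are {E, G, H, J}, so there are 4.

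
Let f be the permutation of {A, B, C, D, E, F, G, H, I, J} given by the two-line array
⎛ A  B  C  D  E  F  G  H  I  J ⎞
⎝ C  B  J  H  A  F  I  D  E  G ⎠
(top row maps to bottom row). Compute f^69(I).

Tracing I → E → … returns to I after 6 steps, so I lies in a 6-cycle (A, C, J, G, I, E).
Since the cycle has length 6, f^69 acts on it the same as f^3 (69 mod 6 = 3).
Advancing 3 steps from I: I → E → A → C.

C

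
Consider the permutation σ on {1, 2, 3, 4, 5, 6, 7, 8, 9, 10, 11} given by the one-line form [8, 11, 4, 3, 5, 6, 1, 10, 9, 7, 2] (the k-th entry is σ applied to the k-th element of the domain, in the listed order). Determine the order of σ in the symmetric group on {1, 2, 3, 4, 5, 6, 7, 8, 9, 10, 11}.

The disjoint-cycle form of σ has cycle lengths 4, 2, 2, 1, 1, 1.
The order of σ is the least common multiple of its cycle lengths: lcm(4, 2, 2) = 4.

4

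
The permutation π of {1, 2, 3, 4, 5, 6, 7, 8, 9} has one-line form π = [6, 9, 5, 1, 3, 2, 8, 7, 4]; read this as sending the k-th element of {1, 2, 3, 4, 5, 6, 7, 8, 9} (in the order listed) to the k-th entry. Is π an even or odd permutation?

In disjoint-cycle form the cycle lengths are 5, 2, 2.
A cycle of length ℓ contributes ℓ−1 transpositions, so π is a product of 4 + 1 + 1 = 6 transpositions — even.

even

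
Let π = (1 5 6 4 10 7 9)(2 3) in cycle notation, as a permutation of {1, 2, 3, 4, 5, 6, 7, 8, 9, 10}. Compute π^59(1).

1 lies in the 7-cycle (1 5 6 4 10 7 9).
Since the cycle has length 7, π^59 acts on it the same as π^3 (59 mod 7 = 3).
Advancing 3 steps from 1: 1 → 5 → 6 → 4.

4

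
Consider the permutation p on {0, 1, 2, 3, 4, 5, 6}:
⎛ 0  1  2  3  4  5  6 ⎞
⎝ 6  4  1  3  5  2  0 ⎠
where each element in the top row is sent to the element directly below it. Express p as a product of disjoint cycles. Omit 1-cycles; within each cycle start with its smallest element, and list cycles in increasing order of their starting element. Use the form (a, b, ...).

Iterating p from 0 gives 0 → 6 → 0; that is the 2-cycle (0, 6).
Continuing from each remaining unvisited element yields (0, 6)(1, 4, 5, 2).

(0, 6)(1, 4, 5, 2)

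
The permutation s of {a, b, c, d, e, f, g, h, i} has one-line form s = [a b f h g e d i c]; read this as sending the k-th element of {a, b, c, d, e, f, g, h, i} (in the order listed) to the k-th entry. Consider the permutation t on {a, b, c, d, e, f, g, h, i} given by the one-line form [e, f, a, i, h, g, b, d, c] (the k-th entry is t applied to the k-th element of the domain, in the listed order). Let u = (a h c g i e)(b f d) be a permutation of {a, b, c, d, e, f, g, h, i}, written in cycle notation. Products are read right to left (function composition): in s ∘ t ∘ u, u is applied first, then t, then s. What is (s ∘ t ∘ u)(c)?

b

(s ∘ t ∘ u)(c) = s(t(u(c))). u(c) = g, then t(g) = b, then s(b) = b, so the result is b.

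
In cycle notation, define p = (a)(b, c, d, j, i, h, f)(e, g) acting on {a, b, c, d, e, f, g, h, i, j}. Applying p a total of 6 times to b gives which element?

b lies in the 7-cycle (b, c, d, j, i, h, f).
Stepping 6 places around the cycle: b → c → d → j → i → h → f.

f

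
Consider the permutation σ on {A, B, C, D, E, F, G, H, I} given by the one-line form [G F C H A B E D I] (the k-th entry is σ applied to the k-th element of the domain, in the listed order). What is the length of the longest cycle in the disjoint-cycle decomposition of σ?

3

Decomposing into disjoint cycles gives (A, G, E)(B, F)(D, H); the longest has length 3.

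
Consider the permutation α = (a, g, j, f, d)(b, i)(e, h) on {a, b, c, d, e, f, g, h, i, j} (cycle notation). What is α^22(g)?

f

g lies in the 5-cycle (a, g, j, f, d).
Powers repeat with period 5 on this cycle, and 22 mod 5 = 2, so α^22(g) = α^2(g).
Advancing 2 steps from g: g → j → f.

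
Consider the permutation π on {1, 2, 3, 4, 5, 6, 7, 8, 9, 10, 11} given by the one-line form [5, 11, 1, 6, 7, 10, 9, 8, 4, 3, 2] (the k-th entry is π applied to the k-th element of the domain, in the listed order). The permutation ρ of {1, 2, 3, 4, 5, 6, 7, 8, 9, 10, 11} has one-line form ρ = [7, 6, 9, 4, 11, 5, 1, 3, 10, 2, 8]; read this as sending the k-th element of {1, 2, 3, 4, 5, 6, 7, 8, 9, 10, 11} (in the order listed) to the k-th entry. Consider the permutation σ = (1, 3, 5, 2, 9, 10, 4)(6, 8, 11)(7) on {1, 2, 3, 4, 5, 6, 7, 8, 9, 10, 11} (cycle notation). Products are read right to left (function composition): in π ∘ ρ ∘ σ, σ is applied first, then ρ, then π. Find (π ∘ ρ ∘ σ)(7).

5

(π ∘ ρ ∘ σ)(7) = π(ρ(σ(7))). σ(7) = 7, then ρ(7) = 1, then π(1) = 5, so the result is 5.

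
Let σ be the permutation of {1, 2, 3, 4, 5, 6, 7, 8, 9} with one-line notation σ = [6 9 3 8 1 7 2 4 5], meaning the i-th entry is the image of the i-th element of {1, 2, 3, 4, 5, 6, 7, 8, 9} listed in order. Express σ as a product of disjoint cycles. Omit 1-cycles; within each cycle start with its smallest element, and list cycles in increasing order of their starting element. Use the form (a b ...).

(1 6 7 2 9 5)(4 8)

From 1: 1 → 6 → 7 → 2 → 9 → 5 → 1, closing the cycle (1 6 7 2 9 5).
Continuing from each remaining unvisited element yields (1 6 7 2 9 5)(4 8).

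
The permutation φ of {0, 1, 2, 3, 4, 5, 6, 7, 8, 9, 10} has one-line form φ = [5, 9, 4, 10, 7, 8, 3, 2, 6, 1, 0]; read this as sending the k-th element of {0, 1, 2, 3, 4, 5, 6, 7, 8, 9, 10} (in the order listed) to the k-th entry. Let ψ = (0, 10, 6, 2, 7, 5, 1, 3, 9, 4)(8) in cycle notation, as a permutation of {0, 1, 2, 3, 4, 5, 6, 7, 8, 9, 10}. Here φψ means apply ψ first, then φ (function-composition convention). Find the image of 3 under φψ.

1

(φψ)(3) = φ(ψ(3)). ψ(3) = 9, then φ(9) = 1. So (φψ)(3) = 1.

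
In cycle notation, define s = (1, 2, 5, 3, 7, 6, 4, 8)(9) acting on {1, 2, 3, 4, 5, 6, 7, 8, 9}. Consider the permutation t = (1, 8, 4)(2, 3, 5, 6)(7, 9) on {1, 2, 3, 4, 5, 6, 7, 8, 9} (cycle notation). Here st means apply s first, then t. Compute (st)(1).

First apply s: s(1) = 2, then t(2) = 3. Thus (st)(1) = 3.

3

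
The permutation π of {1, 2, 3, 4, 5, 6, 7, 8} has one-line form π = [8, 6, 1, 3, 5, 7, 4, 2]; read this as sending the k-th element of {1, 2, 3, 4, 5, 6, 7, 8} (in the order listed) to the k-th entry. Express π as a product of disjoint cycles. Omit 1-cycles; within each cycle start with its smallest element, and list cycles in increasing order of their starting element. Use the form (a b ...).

From 1: 1 → 8 → 2 → 6 → 7 → 4 → 3 → 1, closing the cycle (1 8 2 6 7 4 3).
Continuing from each remaining unvisited element yields (1 8 2 6 7 4 3).

(1 8 2 6 7 4 3)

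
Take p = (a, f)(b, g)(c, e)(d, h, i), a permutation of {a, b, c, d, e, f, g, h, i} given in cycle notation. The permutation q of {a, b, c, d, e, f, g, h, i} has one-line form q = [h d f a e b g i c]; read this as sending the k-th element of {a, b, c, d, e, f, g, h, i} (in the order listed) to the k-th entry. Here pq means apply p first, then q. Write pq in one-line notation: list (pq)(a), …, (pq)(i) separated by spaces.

b g e i f h d c a

Chase each element through p then q: a → f → b; b → g → g; c → e → e; d → h → i; e → c → f; f → a → h; g → b → d; h → i → c; i → d → a.
Collecting the images, pq = [b g e i f h d c a].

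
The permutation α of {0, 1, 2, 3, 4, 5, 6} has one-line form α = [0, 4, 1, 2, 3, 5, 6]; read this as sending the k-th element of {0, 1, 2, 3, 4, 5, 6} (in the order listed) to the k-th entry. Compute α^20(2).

2

Tracing 2 → 1 → … returns to 2 after 4 steps, so 2 lies in a 4-cycle (1 4 3 2).
On a 4-cycle, α^4 is the identity, so α^20 = α^0 there (20 ≡ 0 mod 4).
So α^20(2) = 2.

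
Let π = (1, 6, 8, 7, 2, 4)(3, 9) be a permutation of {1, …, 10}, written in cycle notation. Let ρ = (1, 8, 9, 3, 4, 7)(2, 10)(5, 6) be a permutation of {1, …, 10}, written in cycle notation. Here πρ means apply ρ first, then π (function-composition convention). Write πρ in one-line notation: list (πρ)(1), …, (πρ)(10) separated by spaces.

(πρ)(x) = π(ρ(x)). Computing each image: π(ρ(1)) = π(8) = 7, π(ρ(2)) = π(10) = 10, π(ρ(3)) = π(4) = 1, π(ρ(4)) = π(7) = 2, π(ρ(5)) = π(6) = 8, π(ρ(6)) = π(5) = 5, π(ρ(7)) = π(1) = 6, π(ρ(8)) = π(9) = 3, π(ρ(9)) = π(3) = 9, π(ρ(10)) = π(2) = 4.
Hence πρ = [7 10 1 2 8 5 6 3 9 4].

7 10 1 2 8 5 6 3 9 4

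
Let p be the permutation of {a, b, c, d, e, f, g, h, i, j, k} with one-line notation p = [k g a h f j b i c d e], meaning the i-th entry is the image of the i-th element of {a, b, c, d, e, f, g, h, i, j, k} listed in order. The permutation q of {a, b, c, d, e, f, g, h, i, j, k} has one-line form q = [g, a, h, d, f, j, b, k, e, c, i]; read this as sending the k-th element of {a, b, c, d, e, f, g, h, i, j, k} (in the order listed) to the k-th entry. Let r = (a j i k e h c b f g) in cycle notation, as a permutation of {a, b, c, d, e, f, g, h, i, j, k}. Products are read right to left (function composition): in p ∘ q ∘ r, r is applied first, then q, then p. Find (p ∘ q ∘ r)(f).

g

Apply the permutations in order: r(f) = g, then q(g) = b, then p(b) = g. So (p ∘ q ∘ r)(f) = g.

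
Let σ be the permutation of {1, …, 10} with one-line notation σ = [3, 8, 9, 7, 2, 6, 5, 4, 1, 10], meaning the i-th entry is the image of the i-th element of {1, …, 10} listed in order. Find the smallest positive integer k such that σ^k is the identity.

15

The disjoint-cycle form of σ has cycle lengths 5, 3, 1, 1.
The order of σ is the least common multiple of its cycle lengths: lcm(5, 3) = 15.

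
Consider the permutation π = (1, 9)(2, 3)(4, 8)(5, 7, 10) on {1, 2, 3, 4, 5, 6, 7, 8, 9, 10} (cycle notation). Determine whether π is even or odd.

odd

The cycle lengths are 3, 2, 2, 2, 1.
A cycle is odd iff its length is even; π has 3 even-length cycles, so sgn(π) = (−1)^3 and π is odd.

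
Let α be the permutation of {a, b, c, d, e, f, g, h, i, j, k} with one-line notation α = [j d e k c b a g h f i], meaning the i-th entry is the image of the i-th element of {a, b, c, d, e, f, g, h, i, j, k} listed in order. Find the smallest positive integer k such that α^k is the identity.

Decomposing into disjoint cycles gives cycle lengths 9, 2.
Since disjoint cycles commute, ord(α) = lcm(9, 2) = 18.

18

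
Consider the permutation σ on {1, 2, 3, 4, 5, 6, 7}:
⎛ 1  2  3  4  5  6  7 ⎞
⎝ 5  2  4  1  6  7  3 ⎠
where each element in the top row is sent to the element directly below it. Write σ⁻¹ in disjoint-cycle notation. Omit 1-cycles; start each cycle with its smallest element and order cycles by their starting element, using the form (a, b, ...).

First write σ in disjoint cycles: (1, 5, 6, 7, 3, 4).
The inverse reverses every cycle; in canonical form, σ⁻¹ = (1, 4, 3, 7, 6, 5).

(1, 4, 3, 7, 6, 5)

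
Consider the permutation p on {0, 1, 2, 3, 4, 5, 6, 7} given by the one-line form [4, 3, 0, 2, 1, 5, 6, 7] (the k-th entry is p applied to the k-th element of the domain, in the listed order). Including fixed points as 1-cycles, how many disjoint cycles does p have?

The cycle decomposition is (0 4 1 3 2)(5)(6)(7), which has 4 cycles (counting 1-cycles).

4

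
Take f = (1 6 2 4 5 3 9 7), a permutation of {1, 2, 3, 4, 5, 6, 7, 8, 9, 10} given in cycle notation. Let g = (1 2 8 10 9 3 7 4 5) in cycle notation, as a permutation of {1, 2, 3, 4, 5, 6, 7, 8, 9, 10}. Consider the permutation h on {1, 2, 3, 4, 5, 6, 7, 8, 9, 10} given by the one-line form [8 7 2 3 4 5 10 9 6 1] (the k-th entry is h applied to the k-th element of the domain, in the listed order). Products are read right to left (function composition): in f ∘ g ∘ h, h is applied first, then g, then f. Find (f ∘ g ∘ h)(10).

4

Apply the permutations in order: h(10) = 1, then g(1) = 2, then f(2) = 4. So (f ∘ g ∘ h)(10) = 4.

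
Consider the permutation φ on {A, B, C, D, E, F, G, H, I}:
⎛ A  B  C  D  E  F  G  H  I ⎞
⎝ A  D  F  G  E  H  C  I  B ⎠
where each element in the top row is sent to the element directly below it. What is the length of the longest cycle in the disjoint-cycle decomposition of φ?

7

Decomposing into disjoint cycles gives (B D G C F H I); the longest has length 7.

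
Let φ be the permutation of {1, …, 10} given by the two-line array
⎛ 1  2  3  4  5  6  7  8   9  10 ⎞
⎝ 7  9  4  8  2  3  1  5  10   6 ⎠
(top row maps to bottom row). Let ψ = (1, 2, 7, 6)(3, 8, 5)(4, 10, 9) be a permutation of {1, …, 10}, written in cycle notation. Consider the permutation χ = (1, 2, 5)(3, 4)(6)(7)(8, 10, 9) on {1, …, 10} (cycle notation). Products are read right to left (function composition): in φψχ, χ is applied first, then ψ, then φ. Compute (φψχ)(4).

5

Chase 4: χ(4) = 3; ψ(3) = 8; φ(8) = 5. Hence (φψχ)(4) = 5.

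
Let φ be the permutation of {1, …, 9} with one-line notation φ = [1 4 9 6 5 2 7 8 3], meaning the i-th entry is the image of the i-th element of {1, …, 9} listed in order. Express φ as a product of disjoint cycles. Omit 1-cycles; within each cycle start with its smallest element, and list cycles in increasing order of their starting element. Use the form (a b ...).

(2 4 6)(3 9)

Iterating φ from 2 gives 2 → 4 → 6 → 2; that is the 3-cycle (2 4 6).
Continuing from each remaining unvisited element yields (2 4 6)(3 9).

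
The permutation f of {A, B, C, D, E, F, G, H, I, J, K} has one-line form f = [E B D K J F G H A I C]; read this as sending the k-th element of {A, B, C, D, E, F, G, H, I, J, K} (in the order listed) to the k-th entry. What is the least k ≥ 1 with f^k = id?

12

Decomposing into disjoint cycles gives cycle lengths 4, 3, 1, 1, 1, 1.
The order of f is the least common multiple of its cycle lengths: lcm(4, 3) = 12.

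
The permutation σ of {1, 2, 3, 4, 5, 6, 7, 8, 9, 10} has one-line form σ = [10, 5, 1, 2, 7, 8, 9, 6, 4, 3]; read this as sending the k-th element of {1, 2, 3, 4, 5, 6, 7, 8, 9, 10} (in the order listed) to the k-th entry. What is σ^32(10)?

Tracing 10 → 3 → … returns to 10 after 3 steps, so 10 lies in a 3-cycle (1, 10, 3).
Since the cycle has length 3, σ^32 acts on it the same as σ^2 (32 mod 3 = 2).
Stepping 2 places around the cycle: 10 → 3 → 1.

1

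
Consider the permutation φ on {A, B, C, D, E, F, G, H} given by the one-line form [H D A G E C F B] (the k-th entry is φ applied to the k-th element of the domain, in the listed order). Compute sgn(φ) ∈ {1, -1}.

1

In disjoint-cycle form the cycle lengths are 7, 1.
A cycle of length ℓ contributes ℓ−1 transpositions, so φ is a product of 6 transpositions — even.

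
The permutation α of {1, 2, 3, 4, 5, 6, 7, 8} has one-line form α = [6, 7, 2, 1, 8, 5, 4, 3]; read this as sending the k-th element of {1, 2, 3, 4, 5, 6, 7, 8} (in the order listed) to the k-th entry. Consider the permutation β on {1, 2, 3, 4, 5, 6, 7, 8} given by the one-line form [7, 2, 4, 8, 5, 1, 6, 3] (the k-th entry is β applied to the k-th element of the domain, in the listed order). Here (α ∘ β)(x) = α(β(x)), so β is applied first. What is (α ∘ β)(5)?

8

(α ∘ β)(5) = α(β(5)). β(5) = 5, then α(5) = 8. So (α ∘ β)(5) = 8.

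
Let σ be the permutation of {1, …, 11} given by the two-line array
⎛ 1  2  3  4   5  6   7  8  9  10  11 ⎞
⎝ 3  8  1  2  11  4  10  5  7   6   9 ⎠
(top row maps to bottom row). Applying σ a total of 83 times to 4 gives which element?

8

Tracing 4 → 2 → … returns to 4 after 9 steps, so 4 lies in a 9-cycle (2, 8, 5, 11, 9, 7, 10, 6, 4).
Since the cycle has length 9, σ^83 acts on it the same as σ^2 (83 mod 9 = 2).
Advancing 2 steps from 4: 4 → 2 → 8.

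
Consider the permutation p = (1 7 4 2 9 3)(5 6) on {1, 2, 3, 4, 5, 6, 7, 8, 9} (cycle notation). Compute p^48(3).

3 lies in the 6-cycle (1 7 4 2 9 3).
Powers repeat with period 6 on this cycle, and 48 mod 6 = 0, so p^48(3) = p^0(3).
So p^48(3) = 3.

3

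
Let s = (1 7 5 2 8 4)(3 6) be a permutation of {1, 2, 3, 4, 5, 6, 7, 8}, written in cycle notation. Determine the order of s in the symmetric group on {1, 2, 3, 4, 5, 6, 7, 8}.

6

The disjoint cycles have lengths 6, 2.
Since disjoint cycles commute, ord(s) = lcm(6, 2) = 6.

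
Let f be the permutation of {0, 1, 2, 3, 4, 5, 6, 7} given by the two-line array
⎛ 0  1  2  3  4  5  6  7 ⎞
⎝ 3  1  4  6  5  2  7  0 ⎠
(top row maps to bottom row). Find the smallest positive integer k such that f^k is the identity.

Writing f as disjoint cycles, the cycle lengths are 4, 3, 1.
Since disjoint cycles commute, ord(f) = lcm(4, 3) = 12.

12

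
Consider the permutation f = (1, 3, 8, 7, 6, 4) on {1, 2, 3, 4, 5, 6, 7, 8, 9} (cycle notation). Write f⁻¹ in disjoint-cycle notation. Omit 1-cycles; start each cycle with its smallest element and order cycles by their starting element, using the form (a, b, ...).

The inverse reverses each cycle.
Reversing each cycle of f and rotating so the smallest element leads gives (1, 4, 6, 7, 8, 3).

(1, 4, 6, 7, 8, 3)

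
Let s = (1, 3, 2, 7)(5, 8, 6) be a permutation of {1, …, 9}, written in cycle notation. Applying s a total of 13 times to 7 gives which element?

1

7 lies in the 4-cycle (1, 3, 2, 7).
Since the cycle has length 4, s^13 acts on it the same as s^1 (13 mod 4 = 1).
Advancing 1 step from 7: 7 → 1.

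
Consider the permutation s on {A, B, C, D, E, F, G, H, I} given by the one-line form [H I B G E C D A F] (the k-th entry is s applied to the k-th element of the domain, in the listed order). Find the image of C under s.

B

C is element number 3 of the domain, and entry number 3 of the one-line form is B, so s(C) = B.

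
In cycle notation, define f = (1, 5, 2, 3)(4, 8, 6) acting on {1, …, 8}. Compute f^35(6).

8

6 lies in the 3-cycle (4, 8, 6).
Powers repeat with period 3 on this cycle, and 35 mod 3 = 2, so f^35(6) = f^2(6).
Advancing 2 steps from 6: 6 → 4 → 8.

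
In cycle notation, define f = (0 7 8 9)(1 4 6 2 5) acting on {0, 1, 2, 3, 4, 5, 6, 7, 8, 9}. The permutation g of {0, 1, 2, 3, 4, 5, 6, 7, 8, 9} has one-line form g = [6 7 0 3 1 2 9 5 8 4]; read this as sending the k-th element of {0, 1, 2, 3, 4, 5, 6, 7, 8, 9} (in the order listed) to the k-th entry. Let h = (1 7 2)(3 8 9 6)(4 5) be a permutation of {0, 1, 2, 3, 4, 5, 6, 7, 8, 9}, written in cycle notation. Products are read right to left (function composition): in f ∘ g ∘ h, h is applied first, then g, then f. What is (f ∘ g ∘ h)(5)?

Chase 5: h(5) = 4; g(4) = 1; f(1) = 4. Hence (f ∘ g ∘ h)(5) = 4.

4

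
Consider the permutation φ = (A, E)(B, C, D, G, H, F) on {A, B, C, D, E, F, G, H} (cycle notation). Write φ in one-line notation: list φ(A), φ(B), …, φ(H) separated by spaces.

Image by image: A↦E, B↦C, C↦D, D↦G, E↦A, F↦B, G↦H, H↦F.
So the one-line form is E C D G A B H F.

E C D G A B H F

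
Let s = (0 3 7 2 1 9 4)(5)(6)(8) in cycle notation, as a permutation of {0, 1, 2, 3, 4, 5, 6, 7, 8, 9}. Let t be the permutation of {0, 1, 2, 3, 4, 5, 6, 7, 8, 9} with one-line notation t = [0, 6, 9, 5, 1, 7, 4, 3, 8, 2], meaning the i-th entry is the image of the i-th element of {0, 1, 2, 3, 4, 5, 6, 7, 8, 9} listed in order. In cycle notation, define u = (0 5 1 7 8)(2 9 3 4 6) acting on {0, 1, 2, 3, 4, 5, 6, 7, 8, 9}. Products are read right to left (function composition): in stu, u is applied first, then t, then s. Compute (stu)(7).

8

(stu)(7) = s(t(u(7))). u(7) = 8, then t(8) = 8, then s(8) = 8, so the result is 8.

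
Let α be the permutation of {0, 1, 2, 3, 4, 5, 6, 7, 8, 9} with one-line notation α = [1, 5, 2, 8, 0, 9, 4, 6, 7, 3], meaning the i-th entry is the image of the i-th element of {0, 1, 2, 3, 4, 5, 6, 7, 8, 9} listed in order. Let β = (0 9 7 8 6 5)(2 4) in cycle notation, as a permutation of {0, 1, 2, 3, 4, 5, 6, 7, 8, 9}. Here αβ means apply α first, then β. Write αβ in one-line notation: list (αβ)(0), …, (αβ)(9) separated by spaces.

1 0 4 6 9 7 2 5 8 3

(αβ)(x) = β(α(x)). Computing each image: β(α(0)) = β(1) = 1, β(α(1)) = β(5) = 0, β(α(2)) = β(2) = 4, β(α(3)) = β(8) = 6, β(α(4)) = β(0) = 9, β(α(5)) = β(9) = 7, β(α(6)) = β(4) = 2, β(α(7)) = β(6) = 5, β(α(8)) = β(7) = 8, β(α(9)) = β(3) = 3.
Hence αβ = [1 0 4 6 9 7 2 5 8 3].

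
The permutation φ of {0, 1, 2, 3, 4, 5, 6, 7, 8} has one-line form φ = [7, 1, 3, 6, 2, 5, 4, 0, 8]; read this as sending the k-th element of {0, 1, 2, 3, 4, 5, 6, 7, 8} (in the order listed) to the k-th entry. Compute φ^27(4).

Tracing 4 → 2 → … returns to 4 after 4 steps, so 4 lies in a 4-cycle (2, 3, 6, 4).
On a 4-cycle, φ^4 is the identity, so φ^27 = φ^3 there (27 ≡ 3 mod 4).
Advancing 3 steps from 4: 4 → 2 → 3 → 6.

6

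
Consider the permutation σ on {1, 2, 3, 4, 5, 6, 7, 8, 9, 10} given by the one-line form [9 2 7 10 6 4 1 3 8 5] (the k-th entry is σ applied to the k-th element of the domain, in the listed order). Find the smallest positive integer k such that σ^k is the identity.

Decomposing into disjoint cycles gives cycle lengths 5, 4, 1.
The order is lcm(5, 4) = 20.

20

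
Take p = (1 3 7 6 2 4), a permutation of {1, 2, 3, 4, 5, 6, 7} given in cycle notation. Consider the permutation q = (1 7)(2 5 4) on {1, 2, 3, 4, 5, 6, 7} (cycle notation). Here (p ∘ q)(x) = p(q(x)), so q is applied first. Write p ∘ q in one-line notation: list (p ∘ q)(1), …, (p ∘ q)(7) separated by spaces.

Chase each element through q then p: 1 → 7 → 6; 2 → 5 → 5; 3 → 3 → 7; 4 → 2 → 4; 5 → 4 → 1; 6 → 6 → 2; 7 → 1 → 3.
Collecting the images, p ∘ q = [6 5 7 4 1 2 3].

6 5 7 4 1 2 3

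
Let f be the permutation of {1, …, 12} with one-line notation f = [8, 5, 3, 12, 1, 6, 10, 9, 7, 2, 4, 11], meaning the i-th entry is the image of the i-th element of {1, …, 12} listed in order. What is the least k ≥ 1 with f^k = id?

21

Decomposing into disjoint cycles gives cycle lengths 7, 3, 1, 1.
The order of f is the least common multiple of its cycle lengths: lcm(7, 3) = 21.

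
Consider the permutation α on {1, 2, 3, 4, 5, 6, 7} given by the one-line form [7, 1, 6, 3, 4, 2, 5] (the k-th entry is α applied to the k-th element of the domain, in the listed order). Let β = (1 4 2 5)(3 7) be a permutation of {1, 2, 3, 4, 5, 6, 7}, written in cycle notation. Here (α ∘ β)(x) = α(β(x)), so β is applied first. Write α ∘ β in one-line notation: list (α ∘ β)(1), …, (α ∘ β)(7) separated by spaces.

3 4 5 1 7 2 6

(α ∘ β)(x) = α(β(x)). Computing each image: α(β(1)) = α(4) = 3, α(β(2)) = α(5) = 4, α(β(3)) = α(7) = 5, α(β(4)) = α(2) = 1, α(β(5)) = α(1) = 7, α(β(6)) = α(6) = 2, α(β(7)) = α(3) = 6.
Hence α ∘ β = [3 4 5 1 7 2 6].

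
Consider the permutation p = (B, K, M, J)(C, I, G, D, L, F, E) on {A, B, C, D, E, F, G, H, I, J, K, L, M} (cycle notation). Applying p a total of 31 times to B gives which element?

J

B lies in the 4-cycle (B, K, M, J).
Powers repeat with period 4 on this cycle, and 31 mod 4 = 3, so p^31(B) = p^3(B).
Stepping 3 places around the cycle: B → K → M → J.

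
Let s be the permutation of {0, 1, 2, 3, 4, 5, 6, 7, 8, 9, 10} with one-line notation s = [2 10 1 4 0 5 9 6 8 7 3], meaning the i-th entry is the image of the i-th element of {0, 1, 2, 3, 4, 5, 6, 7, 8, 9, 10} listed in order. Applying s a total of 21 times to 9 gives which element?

9

Tracing 9 → 7 → … returns to 9 after 3 steps, so 9 lies in a 3-cycle (6 9 7).
On a 3-cycle, s^3 is the identity, so s^21 = s^0 there (21 ≡ 0 mod 3).
So s^21(9) = 9.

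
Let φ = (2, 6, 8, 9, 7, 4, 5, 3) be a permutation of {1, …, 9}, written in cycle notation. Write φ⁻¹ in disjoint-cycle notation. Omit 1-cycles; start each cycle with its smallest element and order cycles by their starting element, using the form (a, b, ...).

The inverse reverses each cycle.
After reversing and putting each cycle's least element first, φ⁻¹ = (2, 3, 5, 4, 7, 9, 8, 6).

(2, 3, 5, 4, 7, 9, 8, 6)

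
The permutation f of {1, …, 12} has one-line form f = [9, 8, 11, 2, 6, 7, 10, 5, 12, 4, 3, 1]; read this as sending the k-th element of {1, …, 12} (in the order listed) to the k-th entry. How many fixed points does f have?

0

No element satisfies f(x) = x, so there are 0 fixed points.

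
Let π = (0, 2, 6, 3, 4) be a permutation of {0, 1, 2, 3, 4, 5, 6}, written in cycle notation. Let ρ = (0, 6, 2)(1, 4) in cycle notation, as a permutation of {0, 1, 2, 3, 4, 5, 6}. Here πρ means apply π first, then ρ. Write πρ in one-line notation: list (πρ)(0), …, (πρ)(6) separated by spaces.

0 4 2 1 6 5 3

(πρ)(x) = ρ(π(x)). Computing each image: ρ(π(0)) = ρ(2) = 0, ρ(π(1)) = ρ(1) = 4, ρ(π(2)) = ρ(6) = 2, ρ(π(3)) = ρ(4) = 1, ρ(π(4)) = ρ(0) = 6, ρ(π(5)) = ρ(5) = 5, ρ(π(6)) = ρ(3) = 3.
Hence πρ = [0 4 2 1 6 5 3].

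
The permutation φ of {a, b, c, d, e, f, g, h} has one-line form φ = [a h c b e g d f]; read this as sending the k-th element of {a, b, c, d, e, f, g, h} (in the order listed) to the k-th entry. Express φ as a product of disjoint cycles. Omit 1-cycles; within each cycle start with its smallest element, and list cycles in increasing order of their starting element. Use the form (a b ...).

(b h f g d)

From b: b → h → f → g → d → b, closing the cycle (b h f g d).
Repeating from the next unused element and collecting all non-trivial cycles gives (b h f g d).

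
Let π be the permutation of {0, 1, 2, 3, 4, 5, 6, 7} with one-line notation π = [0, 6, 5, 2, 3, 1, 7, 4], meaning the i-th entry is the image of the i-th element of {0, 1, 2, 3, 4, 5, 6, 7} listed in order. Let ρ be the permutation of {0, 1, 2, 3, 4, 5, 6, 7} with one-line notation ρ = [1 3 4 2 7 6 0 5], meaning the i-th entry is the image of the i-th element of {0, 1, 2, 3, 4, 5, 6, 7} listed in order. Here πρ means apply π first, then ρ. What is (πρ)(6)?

5

First apply π: π(6) = 7, then ρ(7) = 5. Thus (πρ)(6) = 5.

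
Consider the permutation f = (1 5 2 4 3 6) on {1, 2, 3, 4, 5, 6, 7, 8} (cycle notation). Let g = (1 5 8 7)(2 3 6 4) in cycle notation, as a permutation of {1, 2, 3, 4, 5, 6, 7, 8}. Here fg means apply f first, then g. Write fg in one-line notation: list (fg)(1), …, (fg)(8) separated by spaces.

8 2 4 6 3 5 1 7

Chase each element through f then g: 1 → 5 → 8; 2 → 4 → 2; 3 → 6 → 4; 4 → 3 → 6; 5 → 2 → 3; 6 → 1 → 5; 7 → 7 → 1; 8 → 8 → 7.
Collecting the images, fg = [8 2 4 6 3 5 1 7].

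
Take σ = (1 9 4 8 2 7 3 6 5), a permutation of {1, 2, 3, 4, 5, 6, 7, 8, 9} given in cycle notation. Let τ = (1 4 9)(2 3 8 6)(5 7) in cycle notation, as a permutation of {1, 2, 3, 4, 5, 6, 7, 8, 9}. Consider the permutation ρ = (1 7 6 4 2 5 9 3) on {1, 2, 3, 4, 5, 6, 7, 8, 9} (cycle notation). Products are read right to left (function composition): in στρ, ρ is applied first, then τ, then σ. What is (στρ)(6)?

4

Chase 6: ρ(6) = 4; τ(4) = 9; σ(9) = 4. Hence (στρ)(6) = 4.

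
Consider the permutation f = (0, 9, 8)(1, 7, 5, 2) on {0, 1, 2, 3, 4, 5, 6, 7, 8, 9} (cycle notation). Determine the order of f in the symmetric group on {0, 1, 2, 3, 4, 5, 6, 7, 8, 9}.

12

The cycle type of f is (4, 3, 1, 1, 1).
The order is lcm(4, 3) = 12.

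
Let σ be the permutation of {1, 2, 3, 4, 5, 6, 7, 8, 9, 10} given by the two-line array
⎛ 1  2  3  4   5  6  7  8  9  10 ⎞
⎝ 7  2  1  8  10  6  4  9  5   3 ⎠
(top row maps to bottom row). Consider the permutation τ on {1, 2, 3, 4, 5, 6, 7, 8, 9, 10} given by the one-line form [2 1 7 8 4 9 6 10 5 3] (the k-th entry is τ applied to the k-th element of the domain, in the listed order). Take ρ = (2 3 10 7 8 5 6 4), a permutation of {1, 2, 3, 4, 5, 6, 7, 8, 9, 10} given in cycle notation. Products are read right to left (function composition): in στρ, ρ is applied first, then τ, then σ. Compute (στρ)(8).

8

Chase 8: ρ(8) = 5; τ(5) = 4; σ(4) = 8. Hence (στρ)(8) = 8.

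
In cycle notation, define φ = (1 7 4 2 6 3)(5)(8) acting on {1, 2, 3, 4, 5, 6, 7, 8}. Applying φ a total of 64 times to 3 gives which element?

2

3 lies in the 6-cycle (1 7 4 2 6 3).
On a 6-cycle, φ^6 is the identity, so φ^64 = φ^4 there (64 ≡ 4 mod 6).
Stepping 4 places around the cycle: 3 → 1 → 7 → 4 → 2.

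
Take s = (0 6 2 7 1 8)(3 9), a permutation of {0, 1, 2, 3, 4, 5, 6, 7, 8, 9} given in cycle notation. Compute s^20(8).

6

8 lies in the 6-cycle (0 6 2 7 1 8).
Powers repeat with period 6 on this cycle, and 20 mod 6 = 2, so s^20(8) = s^2(8).
Stepping 2 places around the cycle: 8 → 0 → 6.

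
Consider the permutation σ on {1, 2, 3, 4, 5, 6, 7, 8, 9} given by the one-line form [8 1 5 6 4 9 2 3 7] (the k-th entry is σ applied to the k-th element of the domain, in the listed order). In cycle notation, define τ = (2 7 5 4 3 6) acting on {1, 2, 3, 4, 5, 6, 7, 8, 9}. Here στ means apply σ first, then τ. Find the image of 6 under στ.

σ(6) = 9, then τ(9) = 9; composing gives (στ)(6) = 9.

9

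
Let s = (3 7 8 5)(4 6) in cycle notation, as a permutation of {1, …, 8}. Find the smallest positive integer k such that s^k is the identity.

4

The cycle type of s is (4, 2, 1, 1).
The order is lcm(4, 2) = 4.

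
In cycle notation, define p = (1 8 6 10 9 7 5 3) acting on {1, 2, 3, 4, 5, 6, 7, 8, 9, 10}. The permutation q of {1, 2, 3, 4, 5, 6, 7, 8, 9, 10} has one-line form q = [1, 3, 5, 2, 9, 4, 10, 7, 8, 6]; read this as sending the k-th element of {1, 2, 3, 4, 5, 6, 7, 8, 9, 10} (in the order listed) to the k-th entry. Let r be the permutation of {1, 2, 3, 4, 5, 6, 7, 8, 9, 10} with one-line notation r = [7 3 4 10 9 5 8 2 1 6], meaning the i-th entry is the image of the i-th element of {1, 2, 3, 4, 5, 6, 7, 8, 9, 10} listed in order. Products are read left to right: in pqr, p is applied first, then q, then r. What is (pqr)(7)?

Apply the permutations in order: p(7) = 5, then q(5) = 9, then r(9) = 1. So (pqr)(7) = 1.

1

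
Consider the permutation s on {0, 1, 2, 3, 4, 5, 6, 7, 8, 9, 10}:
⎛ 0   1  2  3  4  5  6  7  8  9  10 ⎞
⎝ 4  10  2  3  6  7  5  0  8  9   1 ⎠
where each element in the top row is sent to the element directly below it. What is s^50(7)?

Tracing 7 → 0 → … returns to 7 after 5 steps, so 7 lies in a 5-cycle (0 4 6 5 7).
Powers repeat with period 5 on this cycle, and 50 mod 5 = 0, so s^50(7) = s^0(7).
So s^50(7) = 7.

7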